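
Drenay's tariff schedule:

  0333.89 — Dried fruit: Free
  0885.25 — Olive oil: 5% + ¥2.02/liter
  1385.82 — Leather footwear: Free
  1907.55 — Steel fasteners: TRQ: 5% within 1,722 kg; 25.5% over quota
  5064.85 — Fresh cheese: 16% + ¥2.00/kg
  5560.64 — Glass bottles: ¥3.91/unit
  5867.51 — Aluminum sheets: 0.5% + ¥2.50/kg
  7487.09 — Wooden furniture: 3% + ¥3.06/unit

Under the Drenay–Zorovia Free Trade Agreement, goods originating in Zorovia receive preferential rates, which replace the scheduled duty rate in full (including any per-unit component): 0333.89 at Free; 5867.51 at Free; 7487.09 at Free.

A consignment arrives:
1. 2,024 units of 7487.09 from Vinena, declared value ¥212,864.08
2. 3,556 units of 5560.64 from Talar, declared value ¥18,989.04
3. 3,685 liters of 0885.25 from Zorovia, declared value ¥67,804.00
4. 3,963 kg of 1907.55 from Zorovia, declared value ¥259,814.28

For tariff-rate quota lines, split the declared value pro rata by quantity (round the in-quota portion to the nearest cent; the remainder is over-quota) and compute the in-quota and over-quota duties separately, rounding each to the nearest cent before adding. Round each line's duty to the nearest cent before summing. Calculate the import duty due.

Line 1 (7487.09, Vinena, 2,024 units, ¥212,864.08):
Base rate for 7487.09 is 3% + ¥3.06/unit.
7487.09 has an FTA preferential rate, but origin Vinena is not Zorovia; base rate stands.
Duty = ¥212,864.08 × 3% + 2,024 × ¥3.06 = ¥12,579.36.
Line 2 (5560.64, Talar, 3,556 units, ¥18,989.04):
Base rate for 5560.64 is ¥3.91/unit.
Duty = 3,556 × ¥3.91 = ¥13,903.96.
Line 3 (0885.25, Zorovia, 3,685 liters, ¥67,804.00):
Base rate for 0885.25 is 5% + ¥2.02/liter.
Origin Zorovia is the FTA partner but 0885.25 is not on the preference list; base rate stands.
Duty = ¥67,804.00 × 5% + 3,685 × ¥2.02 = ¥10,833.90.
Line 4 (1907.55, Zorovia, 3,963 kg, ¥259,814.28):
Code 1907.55 is under a tariff-rate quota (threshold 1,722 kg). In-quota: 1,722 kg at 5%; over-quota: 2,241 kg at 25.5%.
Pro-rata value split: in-quota = ¥259,814.28 × 1,722/3,963 = ¥112,894.32; over-quota = ¥259,814.28 − ¥112,894.32 = ¥146,919.96.
In-quota duty = ¥112,894.32 × 5% = ¥5,644.72. Over-quota duty = ¥146,919.96 × 25.5% = ¥37,464.59.
Line duty = ¥5,644.72 + ¥37,464.59 = ¥43,109.31.
Total = ¥12,579.36 + ¥13,903.96 + ¥10,833.90 + ¥43,109.31 = ¥80,426.53.

¥80,426.53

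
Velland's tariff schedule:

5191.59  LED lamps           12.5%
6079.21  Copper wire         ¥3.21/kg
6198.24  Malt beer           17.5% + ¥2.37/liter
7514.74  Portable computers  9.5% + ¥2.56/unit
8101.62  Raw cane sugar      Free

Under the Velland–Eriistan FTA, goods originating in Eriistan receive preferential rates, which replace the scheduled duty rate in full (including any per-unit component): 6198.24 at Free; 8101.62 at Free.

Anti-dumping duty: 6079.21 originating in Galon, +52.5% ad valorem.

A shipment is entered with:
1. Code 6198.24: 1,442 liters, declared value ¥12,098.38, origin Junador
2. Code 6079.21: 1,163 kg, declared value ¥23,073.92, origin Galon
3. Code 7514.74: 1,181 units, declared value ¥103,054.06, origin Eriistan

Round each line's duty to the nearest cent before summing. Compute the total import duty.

¥34,195.30

Line 1 (6198.24, Junador, 1,442 liters, ¥12,098.38):
Base rate for 6198.24 is 17.5% + ¥2.37/liter.
6198.24 has an FTA preferential rate, but origin Junador is not Eriistan; base rate stands.
Duty = ¥12,098.38 × 17.5% + 1,442 × ¥2.37 = ¥5,534.76.
Line 2 (6079.21, Galon, 1,163 kg, ¥23,073.92):
Base rate for 6079.21 is ¥3.21/kg.
Additional duty on 6079.21 from Galon: +52.5% ad valorem. Applied ad valorem rate = 52.5%.
Duty = ¥23,073.92 × 52.5% + 1,163 × ¥3.21 = ¥15,847.04.
Line 3 (7514.74, Eriistan, 1,181 units, ¥103,054.06):
Base rate for 7514.74 is 9.5% + ¥2.56/unit.
Origin Eriistan is the FTA partner but 7514.74 is not on the preference list; base rate stands.
Duty = ¥103,054.06 × 9.5% + 1,181 × ¥2.56 = ¥12,813.50.
Total = ¥5,534.76 + ¥15,847.04 + ¥12,813.50 = ¥34,195.30.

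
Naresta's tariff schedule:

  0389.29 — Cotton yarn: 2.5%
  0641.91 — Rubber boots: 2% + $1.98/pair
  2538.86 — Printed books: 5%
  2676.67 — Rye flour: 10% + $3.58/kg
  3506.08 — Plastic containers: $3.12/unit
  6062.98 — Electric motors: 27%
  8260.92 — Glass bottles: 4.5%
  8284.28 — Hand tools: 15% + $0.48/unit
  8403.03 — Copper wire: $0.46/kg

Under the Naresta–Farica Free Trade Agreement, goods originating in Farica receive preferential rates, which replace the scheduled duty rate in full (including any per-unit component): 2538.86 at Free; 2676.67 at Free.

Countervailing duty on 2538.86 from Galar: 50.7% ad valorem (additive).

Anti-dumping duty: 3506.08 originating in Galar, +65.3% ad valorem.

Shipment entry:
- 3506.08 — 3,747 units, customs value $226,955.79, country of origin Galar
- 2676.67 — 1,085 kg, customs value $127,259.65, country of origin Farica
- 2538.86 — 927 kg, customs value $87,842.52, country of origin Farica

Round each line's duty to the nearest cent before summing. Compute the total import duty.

$159,892.77

Line 1 (3506.08, Galar, 3,747 units, $226,955.79):
Base rate for 3506.08 is $3.12/unit.
Additional duty on 3506.08 from Galar: +65.3% ad valorem. Applied ad valorem rate = 65.3%.
Duty = $226,955.79 × 65.3% + 3,747 × $3.12 = $159,892.77.
Line 2 (2676.67, Farica, 1,085 kg, $127,259.65):
Base rate for 2676.67 is 10% + $3.58/kg.
Origin Farica qualifies under the Naresta–Farica agreement and 2676.67 is covered: preferential rate Free applies instead.
Duty = $127,259.65 × 0% = $0.00.
Line 3 (2538.86, Farica, 927 kg, $87,842.52):
Base rate for 2538.86 is 5%.
Origin Farica qualifies under the Naresta–Farica agreement and 2538.86 is covered: preferential rate Free applies instead.
The additional-duty order on 2538.86 targets Galar, not Farica; it does not apply.
Duty = $87,842.52 × 0% = $0.00.
Total = $159,892.77 + $0.00 + $0.00 = $159,892.77.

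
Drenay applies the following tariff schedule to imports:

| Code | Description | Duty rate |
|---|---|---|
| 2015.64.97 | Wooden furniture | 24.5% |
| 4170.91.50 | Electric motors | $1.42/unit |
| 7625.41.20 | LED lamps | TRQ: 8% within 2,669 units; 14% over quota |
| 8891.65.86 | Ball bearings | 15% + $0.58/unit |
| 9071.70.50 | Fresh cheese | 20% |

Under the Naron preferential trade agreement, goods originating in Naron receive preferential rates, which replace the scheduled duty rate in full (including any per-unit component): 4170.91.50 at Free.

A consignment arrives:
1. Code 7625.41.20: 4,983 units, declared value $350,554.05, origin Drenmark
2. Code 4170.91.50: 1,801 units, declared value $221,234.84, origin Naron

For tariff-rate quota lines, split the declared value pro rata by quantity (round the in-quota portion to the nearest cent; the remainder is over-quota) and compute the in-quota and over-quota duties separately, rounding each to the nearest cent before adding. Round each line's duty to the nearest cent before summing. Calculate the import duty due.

$37,811.72

Line 1 (7625.41.20, Drenmark, 4,983 units, $350,554.05):
Code 7625.41.20 is under a tariff-rate quota (threshold 2,669 units). In-quota: 2,669 units at 8%; over-quota: 2,314 units at 14%.
Pro-rata value split: in-quota = $350,554.05 × 2,669/4,983 = $187,764.15; over-quota = $350,554.05 − $187,764.15 = $162,789.90.
In-quota duty = $187,764.15 × 8% = $15,021.13. Over-quota duty = $162,789.90 × 14% = $22,790.59.
Line duty = $15,021.13 + $22,790.59 = $37,811.72.
Line 2 (4170.91.50, Naron, 1,801 units, $221,234.84):
Base rate for 4170.91.50 is $1.42/unit.
Origin Naron qualifies under the Drenay–Naron agreement and 4170.91.50 is covered: preferential rate Free applies instead.
Duty = $221,234.84 × 0% = $0.00.
Total = $37,811.72 + $0.00 = $37,811.72.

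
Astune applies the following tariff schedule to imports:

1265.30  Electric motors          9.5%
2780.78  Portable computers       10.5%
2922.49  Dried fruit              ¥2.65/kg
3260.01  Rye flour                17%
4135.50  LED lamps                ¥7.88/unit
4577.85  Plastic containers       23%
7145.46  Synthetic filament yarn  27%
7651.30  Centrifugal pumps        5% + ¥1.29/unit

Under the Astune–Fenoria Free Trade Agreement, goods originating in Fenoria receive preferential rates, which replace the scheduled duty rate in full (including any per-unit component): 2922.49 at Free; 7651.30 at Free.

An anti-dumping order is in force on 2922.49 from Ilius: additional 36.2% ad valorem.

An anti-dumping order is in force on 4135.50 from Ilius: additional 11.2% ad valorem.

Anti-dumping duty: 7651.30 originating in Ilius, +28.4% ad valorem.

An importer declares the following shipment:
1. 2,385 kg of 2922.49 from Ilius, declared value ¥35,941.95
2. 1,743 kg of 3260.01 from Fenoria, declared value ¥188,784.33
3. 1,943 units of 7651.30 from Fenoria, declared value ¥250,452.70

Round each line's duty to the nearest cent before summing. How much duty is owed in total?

¥51,424.58

Line 1 (2922.49, Ilius, 2,385 kg, ¥35,941.95):
Base rate for 2922.49 is ¥2.65/kg.
2922.49 has an FTA preferential rate, but origin Ilius is not Fenoria; base rate stands.
Additional duty on 2922.49 from Ilius: +36.2% ad valorem. Applied ad valorem rate = 36.2%.
Duty = ¥35,941.95 × 36.2% + 2,385 × ¥2.65 = ¥19,331.24.
Line 2 (3260.01, Fenoria, 1,743 kg, ¥188,784.33):
Base rate for 3260.01 is 17%.
Origin Fenoria is the FTA partner but 3260.01 is not on the preference list; base rate stands.
Duty = ¥188,784.33 × 17% = ¥32,093.34.
Line 3 (7651.30, Fenoria, 1,943 units, ¥250,452.70):
Base rate for 7651.30 is 5% + ¥1.29/unit.
Origin Fenoria qualifies under the Astune–Fenoria agreement and 7651.30 is covered: preferential rate Free applies instead.
The additional-duty order on 7651.30 targets Ilius, not Fenoria; it does not apply.
Duty = ¥250,452.70 × 0% = ¥0.00.
Total = ¥19,331.24 + ¥32,093.34 + ¥0.00 = ¥51,424.58.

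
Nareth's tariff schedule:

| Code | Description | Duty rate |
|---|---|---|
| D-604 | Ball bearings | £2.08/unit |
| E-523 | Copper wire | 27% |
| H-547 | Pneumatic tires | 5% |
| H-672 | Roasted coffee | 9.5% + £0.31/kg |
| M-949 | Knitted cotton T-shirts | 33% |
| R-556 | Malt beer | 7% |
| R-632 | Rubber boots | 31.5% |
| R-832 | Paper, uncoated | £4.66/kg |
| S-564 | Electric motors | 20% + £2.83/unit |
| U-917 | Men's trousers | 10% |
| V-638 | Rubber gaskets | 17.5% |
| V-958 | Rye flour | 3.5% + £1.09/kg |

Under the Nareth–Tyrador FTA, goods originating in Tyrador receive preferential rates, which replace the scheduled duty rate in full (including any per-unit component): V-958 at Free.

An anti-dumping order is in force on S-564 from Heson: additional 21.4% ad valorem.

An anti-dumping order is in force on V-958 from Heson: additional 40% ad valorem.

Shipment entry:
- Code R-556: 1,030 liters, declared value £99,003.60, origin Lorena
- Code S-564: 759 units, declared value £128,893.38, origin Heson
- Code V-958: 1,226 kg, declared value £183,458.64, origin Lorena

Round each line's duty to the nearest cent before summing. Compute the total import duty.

£70,197.47

Line 1 (R-556, Lorena, 1,030 liters, £99,003.60):
Base rate for R-556 is 7%.
Duty = £99,003.60 × 7% = £6,930.25.
Line 2 (S-564, Heson, 759 units, £128,893.38):
Base rate for S-564 is 20% + £2.83/unit.
Additional duty on S-564 from Heson: +21.4%. Applied ad valorem rate: 20% + 21.4% = 41.4%.
Duty = £128,893.38 × 41.4% + 759 × £2.83 = £55,509.83.
Line 3 (V-958, Lorena, 1,226 kg, £183,458.64):
Base rate for V-958 is 3.5% + £1.09/kg.
V-958 has an FTA preferential rate, but origin Lorena is not Tyrador; base rate stands.
The additional-duty order on V-958 targets Heson, not Lorena; it does not apply.
Duty = £183,458.64 × 3.5% + 1,226 × £1.09 = £7,757.39.
Total = £6,930.25 + £55,509.83 + £7,757.39 = £70,197.47.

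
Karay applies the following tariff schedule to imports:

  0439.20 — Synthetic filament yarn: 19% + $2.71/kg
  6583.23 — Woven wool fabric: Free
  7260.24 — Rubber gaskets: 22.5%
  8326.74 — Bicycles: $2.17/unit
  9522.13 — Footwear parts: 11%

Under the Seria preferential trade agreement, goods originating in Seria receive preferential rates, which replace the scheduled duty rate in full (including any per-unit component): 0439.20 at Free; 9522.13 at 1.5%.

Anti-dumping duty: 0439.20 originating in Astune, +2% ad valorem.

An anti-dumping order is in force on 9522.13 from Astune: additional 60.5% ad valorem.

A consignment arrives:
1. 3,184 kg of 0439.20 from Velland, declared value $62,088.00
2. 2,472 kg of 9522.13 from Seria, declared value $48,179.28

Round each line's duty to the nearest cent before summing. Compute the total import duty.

$21,148.05

Line 1 (0439.20, Velland, 3,184 kg, $62,088.00):
Base rate for 0439.20 is 19% + $2.71/kg.
0439.20 has an FTA preferential rate, but origin Velland is not Seria; base rate stands.
The additional-duty order on 0439.20 targets Astune, not Velland; it does not apply.
Duty = $62,088.00 × 19% + 3,184 × $2.71 = $20,425.36.
Line 2 (9522.13, Seria, 2,472 kg, $48,179.28):
Base rate for 9522.13 is 11%.
Origin Seria qualifies under the Karay–Seria agreement and 9522.13 is covered: preferential rate 1.5% applies instead.
The additional-duty order on 9522.13 targets Astune, not Seria; it does not apply.
Duty = $48,179.28 × 1.5% = $722.69.
Total = $20,425.36 + $722.69 = $21,148.05.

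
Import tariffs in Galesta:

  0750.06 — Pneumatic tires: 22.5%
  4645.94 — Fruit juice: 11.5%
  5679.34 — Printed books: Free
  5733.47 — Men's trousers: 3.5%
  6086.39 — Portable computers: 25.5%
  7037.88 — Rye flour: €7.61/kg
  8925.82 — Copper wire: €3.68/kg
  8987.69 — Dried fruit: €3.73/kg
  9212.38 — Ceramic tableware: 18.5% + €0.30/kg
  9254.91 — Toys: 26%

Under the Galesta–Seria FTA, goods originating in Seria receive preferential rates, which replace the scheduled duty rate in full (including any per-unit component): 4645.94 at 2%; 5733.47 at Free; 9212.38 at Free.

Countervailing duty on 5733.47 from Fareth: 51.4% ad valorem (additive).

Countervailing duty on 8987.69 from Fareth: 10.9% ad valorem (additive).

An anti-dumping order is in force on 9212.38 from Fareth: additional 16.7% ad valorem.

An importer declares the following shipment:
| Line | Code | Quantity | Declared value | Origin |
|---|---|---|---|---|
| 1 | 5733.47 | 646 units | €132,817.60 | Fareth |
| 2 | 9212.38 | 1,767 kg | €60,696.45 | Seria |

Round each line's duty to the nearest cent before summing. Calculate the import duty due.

Line 1 (5733.47, Fareth, 646 units, €132,817.60):
Base rate for 5733.47 is 3.5%.
5733.47 has an FTA preferential rate, but origin Fareth is not Seria; base rate stands.
Additional duty on 5733.47 from Fareth: +51.4%. Applied ad valorem rate: 3.5% + 51.4% = 54.9%.
Duty = €132,817.60 × 54.9% = €72,916.86.
Line 2 (9212.38, Seria, 1,767 kg, €60,696.45):
Base rate for 9212.38 is 18.5% + €0.30/kg.
Origin Seria qualifies under the Galesta–Seria agreement and 9212.38 is covered: preferential rate Free applies instead.
The additional-duty order on 9212.38 targets Fareth, not Seria; it does not apply.
Duty = €60,696.45 × 0% = €0.00.
Total = €72,916.86 + €0.00 = €72,916.86.

€72,916.86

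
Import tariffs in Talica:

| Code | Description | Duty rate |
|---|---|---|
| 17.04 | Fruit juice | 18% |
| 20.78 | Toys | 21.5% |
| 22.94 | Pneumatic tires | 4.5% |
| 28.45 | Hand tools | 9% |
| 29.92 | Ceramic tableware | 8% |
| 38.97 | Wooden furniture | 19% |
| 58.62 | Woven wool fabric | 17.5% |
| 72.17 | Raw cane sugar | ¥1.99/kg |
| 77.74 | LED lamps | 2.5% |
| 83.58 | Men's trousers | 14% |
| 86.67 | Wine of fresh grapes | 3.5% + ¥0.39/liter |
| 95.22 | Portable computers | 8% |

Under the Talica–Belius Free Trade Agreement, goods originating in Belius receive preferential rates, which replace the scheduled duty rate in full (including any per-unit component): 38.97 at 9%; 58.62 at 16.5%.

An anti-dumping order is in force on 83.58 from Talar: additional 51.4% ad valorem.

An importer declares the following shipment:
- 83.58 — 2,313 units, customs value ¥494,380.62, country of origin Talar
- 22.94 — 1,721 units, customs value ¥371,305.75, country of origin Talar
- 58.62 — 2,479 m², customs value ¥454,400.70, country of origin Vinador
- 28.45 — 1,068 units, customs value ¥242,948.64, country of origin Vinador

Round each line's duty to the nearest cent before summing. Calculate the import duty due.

¥441,419.19

Line 1 (83.58, Talar, 2,313 units, ¥494,380.62):
Base rate for 83.58 is 14%.
Additional duty on 83.58 from Talar: +51.4%. Applied ad valorem rate: 14% + 51.4% = 65.4%.
Duty = ¥494,380.62 × 65.4% = ¥323,324.93.
Line 2 (22.94, Talar, 1,721 units, ¥371,305.75):
Base rate for 22.94 is 4.5%.
Duty = ¥371,305.75 × 4.5% = ¥16,708.76.
Line 3 (58.62, Vinador, 2,479 m², ¥454,400.70):
Base rate for 58.62 is 17.5%.
58.62 has an FTA preferential rate, but origin Vinador is not Belius; base rate stands.
Duty = ¥454,400.70 × 17.5% = ¥79,520.12.
Line 4 (28.45, Vinador, 1,068 units, ¥242,948.64):
Base rate for 28.45 is 9%.
Duty = ¥242,948.64 × 9% = ¥21,865.38.
Total = ¥323,324.93 + ¥16,708.76 + ¥79,520.12 + ¥21,865.38 = ¥441,419.19.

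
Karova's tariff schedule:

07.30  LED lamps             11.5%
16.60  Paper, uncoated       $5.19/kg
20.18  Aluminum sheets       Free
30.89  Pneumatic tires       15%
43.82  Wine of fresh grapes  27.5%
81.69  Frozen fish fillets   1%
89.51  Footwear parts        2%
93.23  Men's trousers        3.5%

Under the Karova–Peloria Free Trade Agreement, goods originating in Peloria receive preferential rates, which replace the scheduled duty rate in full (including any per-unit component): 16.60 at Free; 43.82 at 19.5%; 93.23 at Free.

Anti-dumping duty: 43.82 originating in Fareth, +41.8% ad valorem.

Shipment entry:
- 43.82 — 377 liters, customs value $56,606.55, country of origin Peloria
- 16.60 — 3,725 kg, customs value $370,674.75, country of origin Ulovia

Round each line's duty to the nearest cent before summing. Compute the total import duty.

Line 1 (43.82, Peloria, 377 liters, $56,606.55):
Base rate for 43.82 is 27.5%.
Origin Peloria qualifies under the Karova–Peloria agreement and 43.82 is covered: preferential rate 19.5% applies instead.
The additional-duty order on 43.82 targets Fareth, not Peloria; it does not apply.
Duty = $56,606.55 × 19.5% = $11,038.28.
Line 2 (16.60, Ulovia, 3,725 kg, $370,674.75):
Base rate for 16.60 is $5.19/kg.
16.60 has an FTA preferential rate, but origin Ulovia is not Peloria; base rate stands.
Duty = 3,725 × $5.19 = $19,332.75.
Total = $11,038.28 + $19,332.75 = $30,371.03.

$30,371.03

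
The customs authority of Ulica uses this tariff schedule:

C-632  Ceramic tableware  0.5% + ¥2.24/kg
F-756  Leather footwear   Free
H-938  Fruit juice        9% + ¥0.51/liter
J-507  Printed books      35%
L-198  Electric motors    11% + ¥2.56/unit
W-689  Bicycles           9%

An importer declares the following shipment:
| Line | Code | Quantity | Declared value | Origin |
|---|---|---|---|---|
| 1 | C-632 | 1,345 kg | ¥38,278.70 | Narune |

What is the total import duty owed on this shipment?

Line 1 (C-632, Narune, 1,345 kg, ¥38,278.70):
Base rate for C-632 is 0.5% + ¥2.24/kg.
Duty = ¥38,278.70 × 0.5% + 1,345 × ¥2.24 = ¥3,204.19.

¥3,204.19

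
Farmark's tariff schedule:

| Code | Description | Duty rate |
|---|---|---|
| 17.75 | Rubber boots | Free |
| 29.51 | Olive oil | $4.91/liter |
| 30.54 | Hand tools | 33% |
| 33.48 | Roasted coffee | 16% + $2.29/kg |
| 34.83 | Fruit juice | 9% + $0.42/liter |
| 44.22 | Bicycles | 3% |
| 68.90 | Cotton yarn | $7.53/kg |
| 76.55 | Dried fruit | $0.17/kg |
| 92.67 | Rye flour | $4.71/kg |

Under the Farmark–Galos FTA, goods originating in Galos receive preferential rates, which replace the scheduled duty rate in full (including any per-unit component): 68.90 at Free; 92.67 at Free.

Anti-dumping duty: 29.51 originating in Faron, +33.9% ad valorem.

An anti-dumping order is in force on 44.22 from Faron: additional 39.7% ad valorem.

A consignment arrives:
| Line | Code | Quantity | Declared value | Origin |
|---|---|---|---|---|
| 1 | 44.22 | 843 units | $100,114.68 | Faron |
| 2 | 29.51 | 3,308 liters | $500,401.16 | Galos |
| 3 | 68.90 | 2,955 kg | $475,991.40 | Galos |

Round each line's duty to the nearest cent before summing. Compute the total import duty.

Line 1 (44.22, Faron, 843 units, $100,114.68):
Base rate for 44.22 is 3%.
Additional duty on 44.22 from Faron: +39.7%. Applied ad valorem rate: 3% + 39.7% = 42.7%.
Duty = $100,114.68 × 42.7% = $42,748.97.
Line 2 (29.51, Galos, 3,308 liters, $500,401.16):
Base rate for 29.51 is $4.91/liter.
Origin Galos is the FTA partner but 29.51 is not on the preference list; base rate stands.
The additional-duty order on 29.51 targets Faron, not Galos; it does not apply.
Duty = 3,308 × $4.91 = $16,242.28.
Line 3 (68.90, Galos, 2,955 kg, $475,991.40):
Base rate for 68.90 is $7.53/kg.
Origin Galos qualifies under the Farmark–Galos agreement and 68.90 is covered: preferential rate Free applies instead.
Duty = $475,991.40 × 0% = $0.00.
Total = $42,748.97 + $16,242.28 + $0.00 = $58,991.25.

$58,991.25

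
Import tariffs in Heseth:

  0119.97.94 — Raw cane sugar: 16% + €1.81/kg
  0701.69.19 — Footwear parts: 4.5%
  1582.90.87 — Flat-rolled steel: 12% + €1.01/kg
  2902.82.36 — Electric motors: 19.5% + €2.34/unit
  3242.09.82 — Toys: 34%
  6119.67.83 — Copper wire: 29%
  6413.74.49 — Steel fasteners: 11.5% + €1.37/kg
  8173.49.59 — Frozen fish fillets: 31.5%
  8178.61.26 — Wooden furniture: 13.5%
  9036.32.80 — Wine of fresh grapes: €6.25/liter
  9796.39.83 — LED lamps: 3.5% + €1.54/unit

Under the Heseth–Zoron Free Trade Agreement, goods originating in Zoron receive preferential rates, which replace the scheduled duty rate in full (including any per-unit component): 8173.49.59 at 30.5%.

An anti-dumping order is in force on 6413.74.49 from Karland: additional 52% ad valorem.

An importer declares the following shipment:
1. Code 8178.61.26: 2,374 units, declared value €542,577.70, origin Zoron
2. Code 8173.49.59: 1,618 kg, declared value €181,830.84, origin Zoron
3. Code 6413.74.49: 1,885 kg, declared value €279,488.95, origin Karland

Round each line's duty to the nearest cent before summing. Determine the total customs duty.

Line 1 (8178.61.26, Zoron, 2,374 units, €542,577.70):
Base rate for 8178.61.26 is 13.5%.
Origin Zoron is the FTA partner but 8178.61.26 is not on the preference list; base rate stands.
Duty = €542,577.70 × 13.5% = €73,247.99.
Line 2 (8173.49.59, Zoron, 1,618 kg, €181,830.84):
Base rate for 8173.49.59 is 31.5%.
Origin Zoron qualifies under the Heseth–Zoron agreement and 8173.49.59 is covered: preferential rate 30.5% applies instead.
Duty = €181,830.84 × 30.5% = €55,458.41.
Line 3 (6413.74.49, Karland, 1,885 kg, €279,488.95):
Base rate for 6413.74.49 is 11.5% + €1.37/kg.
Additional duty on 6413.74.49 from Karland: +52%. Applied ad valorem rate: 11.5% + 52% = 63.5%.
Duty = €279,488.95 × 63.5% + 1,885 × €1.37 = €180,057.93.
Total = €73,247.99 + €55,458.41 + €180,057.93 = €308,764.33.

€308,764.33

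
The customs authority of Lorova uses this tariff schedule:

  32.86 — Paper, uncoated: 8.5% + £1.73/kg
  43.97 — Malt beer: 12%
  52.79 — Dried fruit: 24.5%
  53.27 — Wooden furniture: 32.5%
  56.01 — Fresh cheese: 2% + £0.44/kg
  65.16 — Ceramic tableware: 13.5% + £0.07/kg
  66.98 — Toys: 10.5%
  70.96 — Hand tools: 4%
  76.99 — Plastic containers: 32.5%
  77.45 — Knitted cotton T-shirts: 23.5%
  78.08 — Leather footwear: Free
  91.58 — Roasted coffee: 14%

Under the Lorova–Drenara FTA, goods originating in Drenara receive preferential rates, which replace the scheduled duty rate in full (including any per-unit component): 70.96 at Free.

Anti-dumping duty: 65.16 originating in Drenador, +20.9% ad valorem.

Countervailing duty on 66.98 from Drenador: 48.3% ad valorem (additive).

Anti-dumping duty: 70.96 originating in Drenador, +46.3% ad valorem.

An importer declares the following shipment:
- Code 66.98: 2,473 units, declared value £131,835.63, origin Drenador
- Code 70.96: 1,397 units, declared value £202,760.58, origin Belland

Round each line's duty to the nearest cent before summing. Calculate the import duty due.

£85,629.77

Line 1 (66.98, Drenador, 2,473 units, £131,835.63):
Base rate for 66.98 is 10.5%.
Additional duty on 66.98 from Drenador: +48.3%. Applied ad valorem rate: 10.5% + 48.3% = 58.8%.
Duty = £131,835.63 × 58.8% = £77,519.35.
Line 2 (70.96, Belland, 1,397 units, £202,760.58):
Base rate for 70.96 is 4%.
70.96 has an FTA preferential rate, but origin Belland is not Drenara; base rate stands.
The additional-duty order on 70.96 targets Drenador, not Belland; it does not apply.
Duty = £202,760.58 × 4% = £8,110.42.
Total = £77,519.35 + £8,110.42 = £85,629.77.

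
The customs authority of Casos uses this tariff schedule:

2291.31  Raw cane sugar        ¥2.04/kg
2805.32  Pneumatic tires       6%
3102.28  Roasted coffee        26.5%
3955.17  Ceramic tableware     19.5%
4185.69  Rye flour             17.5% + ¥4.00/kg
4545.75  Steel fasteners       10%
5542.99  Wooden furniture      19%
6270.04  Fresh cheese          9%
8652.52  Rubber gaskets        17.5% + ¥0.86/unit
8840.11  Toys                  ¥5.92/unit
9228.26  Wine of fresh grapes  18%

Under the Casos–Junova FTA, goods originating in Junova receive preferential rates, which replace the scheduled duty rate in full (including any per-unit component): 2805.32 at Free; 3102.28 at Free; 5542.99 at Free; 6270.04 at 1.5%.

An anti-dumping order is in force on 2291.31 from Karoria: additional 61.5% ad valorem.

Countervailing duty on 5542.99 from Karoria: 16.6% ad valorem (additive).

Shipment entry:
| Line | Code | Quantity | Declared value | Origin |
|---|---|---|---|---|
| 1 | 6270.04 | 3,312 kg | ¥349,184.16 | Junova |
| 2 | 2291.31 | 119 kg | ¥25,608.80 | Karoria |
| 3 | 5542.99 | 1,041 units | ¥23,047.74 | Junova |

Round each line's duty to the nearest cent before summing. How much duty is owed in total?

¥21,229.93

Line 1 (6270.04, Junova, 3,312 kg, ¥349,184.16):
Base rate for 6270.04 is 9%.
Origin Junova qualifies under the Casos–Junova agreement and 6270.04 is covered: preferential rate 1.5% applies instead.
Duty = ¥349,184.16 × 1.5% = ¥5,237.76.
Line 2 (2291.31, Karoria, 119 kg, ¥25,608.80):
Base rate for 2291.31 is ¥2.04/kg.
Additional duty on 2291.31 from Karoria: +61.5% ad valorem. Applied ad valorem rate = 61.5%.
Duty = ¥25,608.80 × 61.5% + 119 × ¥2.04 = ¥15,992.17.
Line 3 (5542.99, Junova, 1,041 units, ¥23,047.74):
Base rate for 5542.99 is 19%.
Origin Junova qualifies under the Casos–Junova agreement and 5542.99 is covered: preferential rate Free applies instead.
The additional-duty order on 5542.99 targets Karoria, not Junova; it does not apply.
Duty = ¥23,047.74 × 0% = ¥0.00.
Total = ¥5,237.76 + ¥15,992.17 + ¥0.00 = ¥21,229.93.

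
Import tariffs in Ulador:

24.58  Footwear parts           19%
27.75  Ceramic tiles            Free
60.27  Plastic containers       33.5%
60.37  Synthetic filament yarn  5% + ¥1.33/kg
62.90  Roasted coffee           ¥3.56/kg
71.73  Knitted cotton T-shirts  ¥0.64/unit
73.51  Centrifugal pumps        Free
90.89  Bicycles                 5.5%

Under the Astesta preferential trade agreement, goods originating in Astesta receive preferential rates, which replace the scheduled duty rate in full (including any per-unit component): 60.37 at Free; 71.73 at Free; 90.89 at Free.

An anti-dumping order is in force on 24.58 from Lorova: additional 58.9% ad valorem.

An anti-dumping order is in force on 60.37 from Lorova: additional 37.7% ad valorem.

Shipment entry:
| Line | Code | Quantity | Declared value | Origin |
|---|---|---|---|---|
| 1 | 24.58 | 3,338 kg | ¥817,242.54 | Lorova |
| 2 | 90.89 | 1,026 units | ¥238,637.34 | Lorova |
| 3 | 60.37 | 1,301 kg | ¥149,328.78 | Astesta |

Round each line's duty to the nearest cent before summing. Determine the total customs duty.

¥649,756.99

Line 1 (24.58, Lorova, 3,338 kg, ¥817,242.54):
Base rate for 24.58 is 19%.
Additional duty on 24.58 from Lorova: +58.9%. Applied ad valorem rate: 19% + 58.9% = 77.9%.
Duty = ¥817,242.54 × 77.9% = ¥636,631.94.
Line 2 (90.89, Lorova, 1,026 units, ¥238,637.34):
Base rate for 90.89 is 5.5%.
90.89 has an FTA preferential rate, but origin Lorova is not Astesta; base rate stands.
Duty = ¥238,637.34 × 5.5% = ¥13,125.05.
Line 3 (60.37, Astesta, 1,301 kg, ¥149,328.78):
Base rate for 60.37 is 5% + ¥1.33/kg.
Origin Astesta qualifies under the Ulador–Astesta agreement and 60.37 is covered: preferential rate Free applies instead.
The additional-duty order on 60.37 targets Lorova, not Astesta; it does not apply.
Duty = ¥149,328.78 × 0% = ¥0.00.
Total = ¥636,631.94 + ¥13,125.05 + ¥0.00 = ¥649,756.99.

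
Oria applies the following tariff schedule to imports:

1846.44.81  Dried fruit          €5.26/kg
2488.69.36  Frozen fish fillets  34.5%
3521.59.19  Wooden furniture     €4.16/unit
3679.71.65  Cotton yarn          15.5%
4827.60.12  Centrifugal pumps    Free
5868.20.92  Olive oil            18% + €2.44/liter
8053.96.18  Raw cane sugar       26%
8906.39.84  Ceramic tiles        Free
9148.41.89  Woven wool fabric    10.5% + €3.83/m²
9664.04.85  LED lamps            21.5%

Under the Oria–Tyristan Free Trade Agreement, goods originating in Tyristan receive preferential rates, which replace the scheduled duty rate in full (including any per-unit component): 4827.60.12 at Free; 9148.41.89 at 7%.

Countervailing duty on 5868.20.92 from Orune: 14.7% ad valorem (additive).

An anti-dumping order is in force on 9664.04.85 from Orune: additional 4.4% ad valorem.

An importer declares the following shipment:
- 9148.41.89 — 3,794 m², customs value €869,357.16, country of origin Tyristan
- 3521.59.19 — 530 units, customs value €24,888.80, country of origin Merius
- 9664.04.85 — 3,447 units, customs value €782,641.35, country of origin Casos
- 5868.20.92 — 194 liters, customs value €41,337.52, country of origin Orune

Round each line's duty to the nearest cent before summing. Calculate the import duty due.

€245,318.42

Line 1 (9148.41.89, Tyristan, 3,794 m², €869,357.16):
Base rate for 9148.41.89 is 10.5% + €3.83/m².
Origin Tyristan qualifies under the Oria–Tyristan agreement and 9148.41.89 is covered: preferential rate 7% applies instead.
Duty = €869,357.16 × 7% = €60,855.00.
Line 2 (3521.59.19, Merius, 530 units, €24,888.80):
Base rate for 3521.59.19 is €4.16/unit.
Duty = 530 × €4.16 = €2,204.80.
Line 3 (9664.04.85, Casos, 3,447 units, €782,641.35):
Base rate for 9664.04.85 is 21.5%.
The additional-duty order on 9664.04.85 targets Orune, not Casos; it does not apply.
Duty = €782,641.35 × 21.5% = €168,267.89.
Line 4 (5868.20.92, Orune, 194 liters, €41,337.52):
Base rate for 5868.20.92 is 18% + €2.44/liter.
Additional duty on 5868.20.92 from Orune: +14.7%. Applied ad valorem rate: 18% + 14.7% = 32.7%.
Duty = €41,337.52 × 32.7% + 194 × €2.44 = €13,990.73.
Total = €60,855.00 + €2,204.80 + €168,267.89 + €13,990.73 = €245,318.42.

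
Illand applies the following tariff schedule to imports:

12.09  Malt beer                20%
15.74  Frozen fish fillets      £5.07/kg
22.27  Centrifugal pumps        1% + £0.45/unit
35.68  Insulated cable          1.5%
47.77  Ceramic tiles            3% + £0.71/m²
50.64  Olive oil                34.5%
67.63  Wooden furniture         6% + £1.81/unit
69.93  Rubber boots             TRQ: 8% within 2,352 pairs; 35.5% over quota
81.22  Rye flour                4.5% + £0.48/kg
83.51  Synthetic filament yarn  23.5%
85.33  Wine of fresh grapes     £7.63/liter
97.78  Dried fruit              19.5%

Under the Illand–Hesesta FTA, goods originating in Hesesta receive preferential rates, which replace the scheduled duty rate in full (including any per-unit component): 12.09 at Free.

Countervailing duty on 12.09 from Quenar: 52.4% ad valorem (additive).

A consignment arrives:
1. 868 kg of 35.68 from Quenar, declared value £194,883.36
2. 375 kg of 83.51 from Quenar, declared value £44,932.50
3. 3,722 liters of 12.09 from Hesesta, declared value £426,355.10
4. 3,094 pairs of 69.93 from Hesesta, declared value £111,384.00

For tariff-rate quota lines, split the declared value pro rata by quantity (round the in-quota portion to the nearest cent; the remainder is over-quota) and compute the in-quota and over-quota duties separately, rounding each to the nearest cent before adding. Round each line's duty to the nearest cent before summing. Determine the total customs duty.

£29,738.91

Line 1 (35.68, Quenar, 868 kg, £194,883.36):
Base rate for 35.68 is 1.5%.
Duty = £194,883.36 × 1.5% = £2,923.25.
Line 2 (83.51, Quenar, 375 kg, £44,932.50):
Base rate for 83.51 is 23.5%.
Duty = £44,932.50 × 23.5% = £10,559.14.
Line 3 (12.09, Hesesta, 3,722 liters, £426,355.10):
Base rate for 12.09 is 20%.
Origin Hesesta qualifies under the Illand–Hesesta agreement and 12.09 is covered: preferential rate Free applies instead.
The additional-duty order on 12.09 targets Quenar, not Hesesta; it does not apply.
Duty = £426,355.10 × 0% = £0.00.
Line 4 (69.93, Hesesta, 3,094 pairs, £111,384.00):
Code 69.93 is under a tariff-rate quota (threshold 2,352 pairs). In-quota: 2,352 pairs at 8%; over-quota: 742 pairs at 35.5%.
Pro-rata value split: in-quota = £111,384.00 × 2,352/3,094 = £84,672.00; over-quota = £111,384.00 − £84,672.00 = £26,712.00.
In-quota duty = £84,672.00 × 8% = £6,773.76. Over-quota duty = £26,712.00 × 35.5% = £9,482.76.
Line duty = £6,773.76 + £9,482.76 = £16,256.52.
Total = £2,923.25 + £10,559.14 + £0.00 + £16,256.52 = £29,738.91.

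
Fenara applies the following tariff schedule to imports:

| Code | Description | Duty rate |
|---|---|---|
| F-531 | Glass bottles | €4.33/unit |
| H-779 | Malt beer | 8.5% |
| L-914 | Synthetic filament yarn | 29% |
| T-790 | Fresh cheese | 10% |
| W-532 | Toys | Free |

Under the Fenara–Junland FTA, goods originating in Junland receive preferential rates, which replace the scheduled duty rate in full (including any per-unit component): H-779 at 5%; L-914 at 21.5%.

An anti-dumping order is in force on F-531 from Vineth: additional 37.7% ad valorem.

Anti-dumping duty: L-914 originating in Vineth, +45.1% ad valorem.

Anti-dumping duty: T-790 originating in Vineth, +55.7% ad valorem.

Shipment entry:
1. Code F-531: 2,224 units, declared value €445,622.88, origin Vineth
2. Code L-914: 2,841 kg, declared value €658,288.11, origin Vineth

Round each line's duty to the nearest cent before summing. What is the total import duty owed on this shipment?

Line 1 (F-531, Vineth, 2,224 units, €445,622.88):
Base rate for F-531 is €4.33/unit.
Additional duty on F-531 from Vineth: +37.7% ad valorem. Applied ad valorem rate = 37.7%.
Duty = €445,622.88 × 37.7% + 2,224 × €4.33 = €177,629.75.
Line 2 (L-914, Vineth, 2,841 kg, €658,288.11):
Base rate for L-914 is 29%.
L-914 has an FTA preferential rate, but origin Vineth is not Junland; base rate stands.
Additional duty on L-914 from Vineth: +45.1%. Applied ad valorem rate: 29% + 45.1% = 74.1%.
Duty = €658,288.11 × 74.1% = €487,791.49.
Total = €177,629.75 + €487,791.49 = €665,421.24.

€665,421.24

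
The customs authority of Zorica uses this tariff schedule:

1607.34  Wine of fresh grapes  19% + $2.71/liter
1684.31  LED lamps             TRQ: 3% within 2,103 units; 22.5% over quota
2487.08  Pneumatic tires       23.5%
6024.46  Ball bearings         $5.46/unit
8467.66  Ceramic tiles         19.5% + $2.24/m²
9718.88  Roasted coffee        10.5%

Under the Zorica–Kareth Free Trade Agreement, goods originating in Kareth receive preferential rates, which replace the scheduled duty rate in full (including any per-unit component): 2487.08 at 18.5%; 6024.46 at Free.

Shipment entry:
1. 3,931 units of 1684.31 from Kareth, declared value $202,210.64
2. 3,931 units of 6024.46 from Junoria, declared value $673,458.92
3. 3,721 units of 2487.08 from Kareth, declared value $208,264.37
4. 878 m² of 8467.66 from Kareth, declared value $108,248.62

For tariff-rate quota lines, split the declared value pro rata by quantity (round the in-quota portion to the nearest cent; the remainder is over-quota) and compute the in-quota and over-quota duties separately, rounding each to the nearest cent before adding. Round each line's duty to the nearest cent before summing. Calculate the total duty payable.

$107,469.99

Line 1 (1684.31, Kareth, 3,931 units, $202,210.64):
Code 1684.31 is under a tariff-rate quota (threshold 2,103 units). In-quota: 2,103 units at 3%; over-quota: 1,828 units at 22.5%.
Pro-rata value split: in-quota = $202,210.64 × 2,103/3,931 = $108,178.32; over-quota = $202,210.64 − $108,178.32 = $94,032.32.
In-quota duty = $108,178.32 × 3% = $3,245.35. Over-quota duty = $94,032.32 × 22.5% = $21,157.27.
Line duty = $3,245.35 + $21,157.27 = $24,402.62.
Line 2 (6024.46, Junoria, 3,931 units, $673,458.92):
Base rate for 6024.46 is $5.46/unit.
6024.46 has an FTA preferential rate, but origin Junoria is not Kareth; base rate stands.
Duty = 3,931 × $5.46 = $21,463.26.
Line 3 (2487.08, Kareth, 3,721 units, $208,264.37):
Base rate for 2487.08 is 23.5%.
Origin Kareth qualifies under the Zorica–Kareth agreement and 2487.08 is covered: preferential rate 18.5% applies instead.
Duty = $208,264.37 × 18.5% = $38,528.91.
Line 4 (8467.66, Kareth, 878 m², $108,248.62):
Base rate for 8467.66 is 19.5% + $2.24/m².
Origin Kareth is the FTA partner but 8467.66 is not on the preference list; base rate stands.
Duty = $108,248.62 × 19.5% + 878 × $2.24 = $23,075.20.
Total = $24,402.62 + $21,463.26 + $38,528.91 + $23,075.20 = $107,469.99.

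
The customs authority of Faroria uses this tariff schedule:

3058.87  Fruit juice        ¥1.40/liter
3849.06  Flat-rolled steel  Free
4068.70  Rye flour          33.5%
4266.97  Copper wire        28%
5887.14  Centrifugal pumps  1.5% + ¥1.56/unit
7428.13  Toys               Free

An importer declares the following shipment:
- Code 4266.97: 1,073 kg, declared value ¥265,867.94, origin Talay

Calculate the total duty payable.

Line 1 (4266.97, Talay, 1,073 kg, ¥265,867.94):
Base rate for 4266.97 is 28%.
Duty = ¥265,867.94 × 28% = ¥74,443.02.

¥74,443.02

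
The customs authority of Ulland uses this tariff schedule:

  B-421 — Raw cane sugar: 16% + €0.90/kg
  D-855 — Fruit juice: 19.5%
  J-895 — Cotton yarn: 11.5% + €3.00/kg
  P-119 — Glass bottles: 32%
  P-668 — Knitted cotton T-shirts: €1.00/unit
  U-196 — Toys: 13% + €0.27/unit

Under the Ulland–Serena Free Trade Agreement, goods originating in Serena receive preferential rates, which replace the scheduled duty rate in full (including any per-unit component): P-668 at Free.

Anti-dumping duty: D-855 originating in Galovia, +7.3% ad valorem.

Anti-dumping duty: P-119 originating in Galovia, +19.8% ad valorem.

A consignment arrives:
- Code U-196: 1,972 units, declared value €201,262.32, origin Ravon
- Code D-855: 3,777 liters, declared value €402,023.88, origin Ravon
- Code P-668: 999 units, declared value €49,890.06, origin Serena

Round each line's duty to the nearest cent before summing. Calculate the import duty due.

€105,091.20

Line 1 (U-196, Ravon, 1,972 units, €201,262.32):
Base rate for U-196 is 13% + €0.27/unit.
Duty = €201,262.32 × 13% + 1,972 × €0.27 = €26,696.54.
Line 2 (D-855, Ravon, 3,777 liters, €402,023.88):
Base rate for D-855 is 19.5%.
The additional-duty order on D-855 targets Galovia, not Ravon; it does not apply.
Duty = €402,023.88 × 19.5% = €78,394.66.
Line 3 (P-668, Serena, 999 units, €49,890.06):
Base rate for P-668 is €1.00/unit.
Origin Serena qualifies under the Ulland–Serena agreement and P-668 is covered: preferential rate Free applies instead.
Duty = €49,890.06 × 0% = €0.00.
Total = €26,696.54 + €78,394.66 + €0.00 = €105,091.20.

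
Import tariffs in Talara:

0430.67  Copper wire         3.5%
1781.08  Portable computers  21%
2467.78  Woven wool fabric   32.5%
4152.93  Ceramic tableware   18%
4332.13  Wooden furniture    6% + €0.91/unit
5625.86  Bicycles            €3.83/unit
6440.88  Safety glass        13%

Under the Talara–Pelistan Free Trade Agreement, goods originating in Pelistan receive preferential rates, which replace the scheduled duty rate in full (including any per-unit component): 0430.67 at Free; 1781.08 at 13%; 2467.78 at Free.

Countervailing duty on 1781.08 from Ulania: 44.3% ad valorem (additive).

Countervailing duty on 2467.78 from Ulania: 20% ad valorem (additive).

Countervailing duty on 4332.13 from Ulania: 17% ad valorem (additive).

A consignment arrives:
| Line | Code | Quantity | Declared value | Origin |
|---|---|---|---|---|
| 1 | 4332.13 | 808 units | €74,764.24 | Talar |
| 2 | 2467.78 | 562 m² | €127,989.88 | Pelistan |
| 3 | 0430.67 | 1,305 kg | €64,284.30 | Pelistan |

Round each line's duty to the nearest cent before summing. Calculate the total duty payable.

Line 1 (4332.13, Talar, 808 units, €74,764.24):
Base rate for 4332.13 is 6% + €0.91/unit.
The additional-duty order on 4332.13 targets Ulania, not Talar; it does not apply.
Duty = €74,764.24 × 6% + 808 × €0.91 = €5,221.13.
Line 2 (2467.78, Pelistan, 562 m², €127,989.88):
Base rate for 2467.78 is 32.5%.
Origin Pelistan qualifies under the Talara–Pelistan agreement and 2467.78 is covered: preferential rate Free applies instead.
The additional-duty order on 2467.78 targets Ulania, not Pelistan; it does not apply.
Duty = €127,989.88 × 0% = €0.00.
Line 3 (0430.67, Pelistan, 1,305 kg, €64,284.30):
Base rate for 0430.67 is 3.5%.
Origin Pelistan qualifies under the Talara–Pelistan agreement and 0430.67 is covered: preferential rate Free applies instead.
Duty = €64,284.30 × 0% = €0.00.
Total = €5,221.13 + €0.00 + €0.00 = €5,221.13.

€5,221.13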